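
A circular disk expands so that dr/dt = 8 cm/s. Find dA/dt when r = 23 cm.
368π cm²/s

A = πr²
dA/dt = 2πr · dr/dt = 2π(23)(8) = 368π cm²/s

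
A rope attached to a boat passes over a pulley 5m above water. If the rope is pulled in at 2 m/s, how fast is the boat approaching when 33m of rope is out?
33√266/266 ≈ 2.023 m/s

rope² = x² + 5²
x = √(33² - 5²) = 2√266
dx/dt = (rope/x) · d(rope)/dt = (33/(2√266)) · (-2) = -33√266/266 m/s
The boat approaches at 33√266/266 ≈ 2.023 m/s.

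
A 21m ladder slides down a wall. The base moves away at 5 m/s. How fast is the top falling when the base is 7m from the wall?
5√2/4 ≈ 1.768 m/s

x² + y² = 21²
2x·dx/dt + 2y·dy/dt = 0
dy/dt = -x/y · dx/dt = -7/(14√2) · 5 = -5√2/4 m/s
The top is descending at 5√2/4 ≈ 1.768 m/s.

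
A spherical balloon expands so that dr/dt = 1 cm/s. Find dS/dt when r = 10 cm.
80π cm²/s

S = 4πr²
dS/dt = dS/dr · dr/dt = 8πr · 1
At r = 10: dS/dt = 80π cm²/s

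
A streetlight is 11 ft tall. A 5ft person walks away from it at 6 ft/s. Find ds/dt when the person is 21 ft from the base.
5 ft/s

By similar triangles: 11/(x+s) = 5/s
Solving: s = 5x/6
ds/dt = 5/6 · dx/dt = 5/6 · 6 = 5 ft/s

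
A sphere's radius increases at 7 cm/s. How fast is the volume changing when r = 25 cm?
17500π cm³/s

V = (4/3)πr³
dV/dt = dV/dr · dr/dt = 4πr² · 7
At r = 25: dV/dt = 17500π cm³/s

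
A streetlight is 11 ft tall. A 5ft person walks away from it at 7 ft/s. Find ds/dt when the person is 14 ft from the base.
35/6 ft/s

By similar triangles: 11/(x+s) = 5/s
Solving: s = 5x/6
ds/dt = 5/6 · dx/dt = 5/6 · 7 = 35/6 ft/s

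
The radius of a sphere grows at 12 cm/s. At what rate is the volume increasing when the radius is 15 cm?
10800π cm³/s

V = (4/3)πr³
dV/dt = dV/dr · dr/dt = 4πr² · 12
At r = 15: dV/dt = 10800π cm³/s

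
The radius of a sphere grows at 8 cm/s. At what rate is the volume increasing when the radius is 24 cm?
18432π cm³/s

V = (4/3)πr³
dV/dt = dV/dr · dr/dt = 4πr² · 8
At r = 24: dV/dt = 18432π cm³/s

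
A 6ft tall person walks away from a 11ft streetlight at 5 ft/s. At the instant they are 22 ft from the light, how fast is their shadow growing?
6 ft/s

By similar triangles: 11/(x+s) = 6/s
Solving: s = 6x/5
ds/dt = 6/5 · dx/dt = 6/5 · 5 = 6 ft/s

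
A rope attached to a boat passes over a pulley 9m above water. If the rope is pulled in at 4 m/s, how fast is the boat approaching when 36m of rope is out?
16√15/15 ≈ 4.131 m/s

rope² = x² + 9²
x = √(36² - 9²) = 9√15
dx/dt = (rope/x) · d(rope)/dt = (36/(9√15)) · (-4) = -16√15/15 m/s
The boat approaches at 16√15/15 ≈ 4.131 m/s.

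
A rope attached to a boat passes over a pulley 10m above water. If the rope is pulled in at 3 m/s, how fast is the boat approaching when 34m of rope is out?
17√66/44 ≈ 3.139 m/s

rope² = x² + 10²
x = √(34² - 10²) = 4√66
dx/dt = (rope/x) · d(rope)/dt = (34/(4√66)) · (-3) = -17√66/44 m/s
The boat approaches at 17√66/44 ≈ 3.139 m/s.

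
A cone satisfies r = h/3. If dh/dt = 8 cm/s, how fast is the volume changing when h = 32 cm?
8192π/9 cm³/s

V = (1/3)π(h/3)²h = πh³/27
dV/dt = πh²/9 · 8
At h = 32: dV/dt = 8192π/9 cm³/s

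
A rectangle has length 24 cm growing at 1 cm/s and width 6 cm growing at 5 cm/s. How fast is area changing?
126 cm²/s

A = lw
dA/dt = w·dl/dt + l·dw/dt = 6·1 + 24·5 = 126 cm²/s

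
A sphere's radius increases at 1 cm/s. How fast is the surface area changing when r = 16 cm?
128π cm²/s

S = 4πr²
dS/dt = dS/dr · dr/dt = 8πr · 1
At r = 16: dS/dt = 128π cm²/s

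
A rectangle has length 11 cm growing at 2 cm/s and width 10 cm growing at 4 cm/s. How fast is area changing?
64 cm²/s

A = lw
dA/dt = w·dl/dt + l·dw/dt = 10·2 + 11·4 = 64 cm²/s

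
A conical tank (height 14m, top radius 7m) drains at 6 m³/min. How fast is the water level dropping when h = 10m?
6/(25π) ≈ 0.07639 m/min

r/h = 7/14, so r = (1/2)h
V = (1/3)πr²h = (1/3)π((1/2)h)²h = (1/12)πh³
dV/dh = (1/4)πh²
dh/dt = (dV/dt)/(dV/dh) = -6/((1/4)π·10²) = -6/(25π) m/min
The level is dropping at 6/(25π) ≈ 0.07639 m/min.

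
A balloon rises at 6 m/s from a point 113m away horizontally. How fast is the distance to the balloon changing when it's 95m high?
285√21794/10897 ≈ 3.861 m/s

z² = 113² + y²
z = √(113² + 95²) = √21794
dz/dt = y/z · dy/dt = 95/√21794 · 6 = 285√21794/10897 ≈ 3.861 m/s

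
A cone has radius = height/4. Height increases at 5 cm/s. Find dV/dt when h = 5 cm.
125π/16 cm³/s

V = (1/3)π(h/4)²h = πh³/48
dV/dt = πh²/16 · 5
At h = 5: dV/dt = 125π/16 cm³/s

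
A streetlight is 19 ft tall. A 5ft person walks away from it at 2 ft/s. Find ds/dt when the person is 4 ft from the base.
5/7 ft/s

By similar triangles: 19/(x+s) = 5/s
Solving: s = 5x/14
ds/dt = 5/14 · dx/dt = 5/14 · 2 = 5/7 ft/s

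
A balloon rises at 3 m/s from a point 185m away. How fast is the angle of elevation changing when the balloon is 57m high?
0.01481 rad/s

tan(θ) = y/185
sec²(θ) · dθ/dt = (1/185) · dy/dt
dθ/dt = cos²(θ)/185 · 3 = 185/(185² + 57²) · 3
dθ/dt = 0.01481 rad/s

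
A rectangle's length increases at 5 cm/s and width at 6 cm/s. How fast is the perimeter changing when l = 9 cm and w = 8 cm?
22 cm/s

P = 2(l + w)
dP/dt = 2(dl/dt + dw/dt) = 2(5 + 6) = 22 cm/s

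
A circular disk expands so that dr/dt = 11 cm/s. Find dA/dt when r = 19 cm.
418π cm²/s

A = πr²
dA/dt = 2πr · dr/dt = 2π(19)(11) = 418π cm²/s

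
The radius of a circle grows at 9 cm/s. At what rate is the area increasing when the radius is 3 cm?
54π cm²/s

A = πr²
dA/dt = 2πr · dr/dt = 2π(3)(9) = 54π cm²/s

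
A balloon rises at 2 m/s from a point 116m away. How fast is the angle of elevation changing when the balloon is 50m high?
0.01454 rad/s

tan(θ) = y/116
sec²(θ) · dθ/dt = (1/116) · dy/dt
dθ/dt = cos²(θ)/116 · 2 = 116/(116² + 50²) · 2
dθ/dt = 0.01454 rad/s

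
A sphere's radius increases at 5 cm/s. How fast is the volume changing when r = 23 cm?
10580π cm³/s

V = (4/3)πr³
dV/dt = dV/dr · dr/dt = 4πr² · 5
At r = 23: dV/dt = 10580π cm³/s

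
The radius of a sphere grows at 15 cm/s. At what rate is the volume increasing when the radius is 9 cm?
4860π cm³/s

V = (4/3)πr³
dV/dt = dV/dr · dr/dt = 4πr² · 15
At r = 9: dV/dt = 4860π cm³/s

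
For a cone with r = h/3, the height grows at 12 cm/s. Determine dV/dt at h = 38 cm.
5776π/3 cm³/s

V = (1/3)π(h/3)²h = πh³/27
dV/dt = πh²/9 · 12
At h = 38: dV/dt = 5776π/3 cm³/s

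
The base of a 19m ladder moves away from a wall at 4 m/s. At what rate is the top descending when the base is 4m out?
16√345/345 ≈ 0.8614 m/s

x² + y² = 19²
2x·dx/dt + 2y·dy/dt = 0
dy/dt = -x/y · dx/dt = -4/√345 · 4 = -16√345/345 m/s
The top is descending at 16√345/345 ≈ 0.8614 m/s.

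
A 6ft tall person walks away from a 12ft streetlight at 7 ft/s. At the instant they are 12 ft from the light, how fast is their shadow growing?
7 ft/s

By similar triangles: 12/(x+s) = 6/s
Solving: s = 6x/6
ds/dt = 6/6 · dx/dt = 1 · 7 = 7 ft/s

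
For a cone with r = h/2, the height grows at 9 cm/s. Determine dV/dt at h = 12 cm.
324π cm³/s

V = (1/3)π(h/2)²h = πh³/12
dV/dt = πh²/4 · 9
At h = 12: dV/dt = 324π cm³/s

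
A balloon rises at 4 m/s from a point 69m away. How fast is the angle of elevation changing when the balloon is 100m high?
0.018698 rad/s

tan(θ) = y/69
sec²(θ) · dθ/dt = (1/69) · dy/dt
dθ/dt = cos²(θ)/69 · 4 = 69/(69² + 100²) · 4
dθ/dt = 0.018698 rad/s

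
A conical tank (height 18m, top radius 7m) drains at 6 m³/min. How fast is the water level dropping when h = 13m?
1944/(8281π) ≈ 0.07472 m/min

r/h = 7/18, so r = (7/18)h
V = (1/3)πr²h = (1/3)π((7/18)h)²h = (49/972)πh³
dV/dh = (49/324)πh²
dh/dt = (dV/dt)/(dV/dh) = -6/((49/324)π·13²) = -1944/(8281π) m/min
The level is dropping at 1944/(8281π) ≈ 0.07472 m/min.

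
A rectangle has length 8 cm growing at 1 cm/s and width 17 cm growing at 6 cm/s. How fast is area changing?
65 cm²/s

A = lw
dA/dt = w·dl/dt + l·dw/dt = 17·1 + 8·6 = 65 cm²/s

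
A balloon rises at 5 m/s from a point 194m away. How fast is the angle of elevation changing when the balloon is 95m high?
0.020788 rad/s

tan(θ) = y/194
sec²(θ) · dθ/dt = (1/194) · dy/dt
dθ/dt = cos²(θ)/194 · 5 = 194/(194² + 95²) · 5
dθ/dt = 0.020788 rad/s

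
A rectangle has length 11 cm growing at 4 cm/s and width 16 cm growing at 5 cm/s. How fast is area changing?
119 cm²/s

A = lw
dA/dt = w·dl/dt + l·dw/dt = 16·4 + 11·5 = 119 cm²/s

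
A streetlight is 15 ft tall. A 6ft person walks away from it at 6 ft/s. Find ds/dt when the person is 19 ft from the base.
4 ft/s

By similar triangles: 15/(x+s) = 6/s
Solving: s = 6x/9
ds/dt = 6/9 · dx/dt = 2/3 · 6 = 4 ft/s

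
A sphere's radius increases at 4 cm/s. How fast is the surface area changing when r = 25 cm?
800π cm²/s

S = 4πr²
dS/dt = dS/dr · dr/dt = 8πr · 4
At r = 25: dS/dt = 800π cm²/s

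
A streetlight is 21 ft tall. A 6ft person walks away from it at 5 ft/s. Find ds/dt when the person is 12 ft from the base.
2 ft/s

By similar triangles: 21/(x+s) = 6/s
Solving: s = 6x/15
ds/dt = 6/15 · dx/dt = 2/5 · 5 = 2 ft/s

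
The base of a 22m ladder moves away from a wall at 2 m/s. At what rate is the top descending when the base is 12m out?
12√85/85 ≈ 1.302 m/s

x² + y² = 22²
2x·dx/dt + 2y·dy/dt = 0
dy/dt = -x/y · dx/dt = -12/(2√85) · 2 = -12√85/85 m/s
The top is descending at 12√85/85 ≈ 1.302 m/s.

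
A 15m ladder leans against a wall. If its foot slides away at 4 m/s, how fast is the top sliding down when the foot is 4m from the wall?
16√209/209 ≈ 1.107 m/s

x² + y² = 15²
2x·dx/dt + 2y·dy/dt = 0
dy/dt = -x/y · dx/dt = -4/√209 · 4 = -16√209/209 m/s
The top is descending at 16√209/209 ≈ 1.107 m/s.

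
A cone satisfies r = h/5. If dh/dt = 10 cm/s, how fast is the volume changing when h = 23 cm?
1058π/5 cm³/s

V = (1/3)π(h/5)²h = πh³/75
dV/dt = πh²/25 · 10
At h = 23: dV/dt = 1058π/5 cm³/s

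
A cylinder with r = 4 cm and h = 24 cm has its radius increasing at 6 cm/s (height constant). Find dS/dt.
384π cm²/s

S = 2πrh + 2πr² (lateral + bases)
dS/dt = (2πh + 4πr)·dr/dt = (2π·24 + 4π·4)·6
= 384π cm²/s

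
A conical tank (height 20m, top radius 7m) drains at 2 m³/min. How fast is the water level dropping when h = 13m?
800/(8281π) ≈ 0.03075 m/min

r/h = 7/20, so r = (7/20)h
V = (1/3)πr²h = (1/3)π((7/20)h)²h = (49/1200)πh³
dV/dh = (49/400)πh²
dh/dt = (dV/dt)/(dV/dh) = -2/((49/400)π·13²) = -800/(8281π) m/min
The level is dropping at 800/(8281π) ≈ 0.03075 m/min.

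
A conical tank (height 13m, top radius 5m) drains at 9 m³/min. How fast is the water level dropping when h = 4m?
1521/(400π) ≈ 1.21 m/min

r/h = 5/13, so r = (5/13)h
V = (1/3)πr²h = (1/3)π((5/13)h)²h = (25/507)πh³
dV/dh = (25/169)πh²
dh/dt = (dV/dt)/(dV/dh) = -9/((25/169)π·4²) = -1521/(400π) m/min
The level is dropping at 1521/(400π) ≈ 1.21 m/min.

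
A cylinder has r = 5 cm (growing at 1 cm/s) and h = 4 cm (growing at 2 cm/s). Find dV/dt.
90π cm³/s

V = πr²h
dV/dt = 2πrh·dr/dt + πr²·dh/dt
= 2π(5)(4)(1) + π(5)²(2)
= 90π cm³/s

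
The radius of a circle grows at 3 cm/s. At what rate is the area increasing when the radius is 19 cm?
114π cm²/s

A = πr²
dA/dt = 2πr · dr/dt = 2π(19)(3) = 114π cm²/s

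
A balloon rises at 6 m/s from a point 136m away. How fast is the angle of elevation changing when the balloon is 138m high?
0.021737 rad/s

tan(θ) = y/136
sec²(θ) · dθ/dt = (1/136) · dy/dt
dθ/dt = cos²(θ)/136 · 6 = 136/(136² + 138²) · 6
dθ/dt = 0.021737 rad/s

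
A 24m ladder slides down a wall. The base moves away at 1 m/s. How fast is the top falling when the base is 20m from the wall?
5√11/11 ≈ 1.508 m/s

x² + y² = 24²
2x·dx/dt + 2y·dy/dt = 0
dy/dt = -x/y · dx/dt = -20/(4√11) · 1 = -5√11/11 m/s
The top is descending at 5√11/11 ≈ 1.508 m/s.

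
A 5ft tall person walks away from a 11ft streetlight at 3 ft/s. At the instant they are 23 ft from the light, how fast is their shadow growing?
5/2 ft/s

By similar triangles: 11/(x+s) = 5/s
Solving: s = 5x/6
ds/dt = 5/6 · dx/dt = 5/6 · 3 = 5/2 ft/s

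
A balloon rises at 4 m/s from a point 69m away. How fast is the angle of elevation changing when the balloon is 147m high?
0.010466 rad/s

tan(θ) = y/69
sec²(θ) · dθ/dt = (1/69) · dy/dt
dθ/dt = cos²(θ)/69 · 4 = 69/(69² + 147²) · 4
dθ/dt = 0.010466 rad/s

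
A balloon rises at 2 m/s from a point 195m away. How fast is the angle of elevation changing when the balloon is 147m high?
0.00654 rad/s

tan(θ) = y/195
sec²(θ) · dθ/dt = (1/195) · dy/dt
dθ/dt = cos²(θ)/195 · 2 = 195/(195² + 147²) · 2
dθ/dt = 0.00654 rad/s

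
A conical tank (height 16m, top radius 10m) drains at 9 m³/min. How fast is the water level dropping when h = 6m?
16/(25π) ≈ 0.2037 m/min

r/h = 10/16, so r = (5/8)h
V = (1/3)πr²h = (1/3)π((5/8)h)²h = (25/192)πh³
dV/dh = (25/64)πh²
dh/dt = (dV/dt)/(dV/dh) = -9/((25/64)π·6²) = -16/(25π) m/min
The level is dropping at 16/(25π) ≈ 0.2037 m/min.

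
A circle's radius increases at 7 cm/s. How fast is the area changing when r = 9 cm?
126π cm²/s

A = πr²
dA/dt = 2πr · dr/dt = 2π(9)(7) = 126π cm²/s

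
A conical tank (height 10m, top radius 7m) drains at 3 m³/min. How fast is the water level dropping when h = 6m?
25/(147π) ≈ 0.05413 m/min

r/h = 7/10, so r = (7/10)h
V = (1/3)πr²h = (1/3)π((7/10)h)²h = (49/300)πh³
dV/dh = (49/100)πh²
dh/dt = (dV/dt)/(dV/dh) = -3/((49/100)π·6²) = -25/(147π) m/min
The level is dropping at 25/(147π) ≈ 0.05413 m/min.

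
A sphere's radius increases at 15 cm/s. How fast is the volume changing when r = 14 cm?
11760π cm³/s

V = (4/3)πr³
dV/dt = dV/dr · dr/dt = 4πr² · 15
At r = 14: dV/dt = 11760π cm³/s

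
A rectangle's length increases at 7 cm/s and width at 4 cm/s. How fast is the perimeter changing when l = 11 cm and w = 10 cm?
22 cm/s

P = 2(l + w)
dP/dt = 2(dl/dt + dw/dt) = 2(7 + 4) = 22 cm/s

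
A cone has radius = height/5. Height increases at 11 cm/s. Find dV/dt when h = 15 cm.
99π cm³/s

V = (1/3)π(h/5)²h = πh³/75
dV/dt = πh²/25 · 11
At h = 15: dV/dt = 99π cm³/s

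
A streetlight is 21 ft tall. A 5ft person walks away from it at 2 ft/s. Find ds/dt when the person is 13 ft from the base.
5/8 ft/s

By similar triangles: 21/(x+s) = 5/s
Solving: s = 5x/16
ds/dt = 5/16 · dx/dt = 5/16 · 2 = 5/8 ft/s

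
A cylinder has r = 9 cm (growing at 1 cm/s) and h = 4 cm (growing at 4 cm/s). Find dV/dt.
396π cm³/s

V = πr²h
dV/dt = 2πrh·dr/dt + πr²·dh/dt
= 2π(9)(4)(1) + π(9)²(4)
= 396π cm³/s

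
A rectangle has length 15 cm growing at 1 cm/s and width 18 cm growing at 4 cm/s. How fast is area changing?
78 cm²/s

A = lw
dA/dt = w·dl/dt + l·dw/dt = 18·1 + 15·4 = 78 cm²/s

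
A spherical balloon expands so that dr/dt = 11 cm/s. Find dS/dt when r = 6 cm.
528π cm²/s

S = 4πr²
dS/dt = dS/dr · dr/dt = 8πr · 11
At r = 6: dS/dt = 528π cm²/s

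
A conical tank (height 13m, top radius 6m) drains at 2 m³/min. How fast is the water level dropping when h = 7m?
169/(882π) ≈ 0.06099 m/min

r/h = 6/13, so r = (6/13)h
V = (1/3)πr²h = (1/3)π((6/13)h)²h = (12/169)πh³
dV/dh = (36/169)πh²
dh/dt = (dV/dt)/(dV/dh) = -2/((36/169)π·7²) = -169/(882π) m/min
The level is dropping at 169/(882π) ≈ 0.06099 m/min.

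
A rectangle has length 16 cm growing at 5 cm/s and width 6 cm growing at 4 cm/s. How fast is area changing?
94 cm²/s

A = lw
dA/dt = w·dl/dt + l·dw/dt = 6·5 + 16·4 = 94 cm²/s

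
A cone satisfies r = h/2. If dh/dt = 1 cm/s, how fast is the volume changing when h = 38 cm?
361π cm³/s

V = (1/3)π(h/2)²h = πh³/12
dV/dt = πh²/4 · 1
At h = 38: dV/dt = 361π cm³/s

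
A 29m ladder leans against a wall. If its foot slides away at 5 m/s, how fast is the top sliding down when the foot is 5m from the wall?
25√51/204 ≈ 0.8752 m/s

x² + y² = 29²
2x·dx/dt + 2y·dy/dt = 0
dy/dt = -x/y · dx/dt = -5/(4√51) · 5 = -25√51/204 m/s
The top is descending at 25√51/204 ≈ 0.8752 m/s.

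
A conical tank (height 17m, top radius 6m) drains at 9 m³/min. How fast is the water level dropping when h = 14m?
289/(784π) ≈ 0.1173 m/min

r/h = 6/17, so r = (6/17)h
V = (1/3)πr²h = (1/3)π((6/17)h)²h = (12/289)πh³
dV/dh = (36/289)πh²
dh/dt = (dV/dt)/(dV/dh) = -9/((36/289)π·14²) = -289/(784π) m/min
The level is dropping at 289/(784π) ≈ 0.1173 m/min.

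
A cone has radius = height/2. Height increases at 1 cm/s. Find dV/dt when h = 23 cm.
529π/4 cm³/s

V = (1/3)π(h/2)²h = πh³/12
dV/dt = πh²/4 · 1
At h = 23: dV/dt = 529π/4 cm³/s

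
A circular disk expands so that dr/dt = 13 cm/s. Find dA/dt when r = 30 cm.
780π cm²/s

A = πr²
dA/dt = 2πr · dr/dt = 2π(30)(13) = 780π cm²/s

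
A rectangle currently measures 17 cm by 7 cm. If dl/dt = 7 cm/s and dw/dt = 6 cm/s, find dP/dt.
26 cm/s

P = 2(l + w)
dP/dt = 2(dl/dt + dw/dt) = 2(7 + 6) = 26 cm/s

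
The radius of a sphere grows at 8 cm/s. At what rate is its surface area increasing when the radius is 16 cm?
1024π cm²/s

S = 4πr²
dS/dt = dS/dr · dr/dt = 8πr · 8
At r = 16: dS/dt = 1024π cm²/s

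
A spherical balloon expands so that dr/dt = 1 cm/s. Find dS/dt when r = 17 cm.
136π cm²/s

S = 4πr²
dS/dt = dS/dr · dr/dt = 8πr · 1
At r = 17: dS/dt = 136π cm²/s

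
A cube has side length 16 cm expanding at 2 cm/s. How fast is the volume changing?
1536 cm³/s

V = s³
dV/dt = 3s² · ds/dt = 3·16²·2 = 1536 cm³/s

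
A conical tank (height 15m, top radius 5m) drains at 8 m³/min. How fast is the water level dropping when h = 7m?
72/(49π) ≈ 0.4677 m/min

r/h = 5/15, so r = (1/3)h
V = (1/3)πr²h = (1/3)π((1/3)h)²h = (1/27)πh³
dV/dh = (1/9)πh²
dh/dt = (dV/dt)/(dV/dh) = -8/((1/9)π·7²) = -72/(49π) m/min
The level is dropping at 72/(49π) ≈ 0.4677 m/min.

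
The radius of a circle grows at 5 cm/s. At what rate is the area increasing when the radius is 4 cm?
40π cm²/s

A = πr²
dA/dt = 2πr · dr/dt = 2π(4)(5) = 40π cm²/s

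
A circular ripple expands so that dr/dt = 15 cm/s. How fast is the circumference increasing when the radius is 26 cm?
30π cm/s

C = 2πr
dC/dt = 2π · dr/dt = 2π · 15 = 30π cm/s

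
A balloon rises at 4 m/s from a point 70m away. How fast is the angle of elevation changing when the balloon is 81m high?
0.024431 rad/s

tan(θ) = y/70
sec²(θ) · dθ/dt = (1/70) · dy/dt
dθ/dt = cos²(θ)/70 · 4 = 70/(70² + 81²) · 4
dθ/dt = 0.024431 rad/s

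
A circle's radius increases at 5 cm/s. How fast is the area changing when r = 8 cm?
80π cm²/s

A = πr²
dA/dt = 2πr · dr/dt = 2π(8)(5) = 80π cm²/s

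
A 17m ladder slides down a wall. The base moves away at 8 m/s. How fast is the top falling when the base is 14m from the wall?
112√93/93 ≈ 11.61 m/s

x² + y² = 17²
2x·dx/dt + 2y·dy/dt = 0
dy/dt = -x/y · dx/dt = -14/√93 · 8 = -112√93/93 m/s
The top is descending at 112√93/93 ≈ 11.61 m/s.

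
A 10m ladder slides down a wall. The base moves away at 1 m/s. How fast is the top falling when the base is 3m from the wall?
3√91/91 ≈ 0.3145 m/s

x² + y² = 10²
2x·dx/dt + 2y·dy/dt = 0
dy/dt = -x/y · dx/dt = -3/√91 · 1 = -3√91/91 m/s
The top is descending at 3√91/91 ≈ 0.3145 m/s.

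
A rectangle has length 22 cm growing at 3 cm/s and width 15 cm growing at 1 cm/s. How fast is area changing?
67 cm²/s

A = lw
dA/dt = w·dl/dt + l·dw/dt = 15·3 + 22·1 = 67 cm²/s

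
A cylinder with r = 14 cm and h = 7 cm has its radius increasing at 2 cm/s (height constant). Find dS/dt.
140π cm²/s

S = 2πrh + 2πr² (lateral + bases)
dS/dt = (2πh + 4πr)·dr/dt = (2π·7 + 4π·14)·2
= 140π cm²/s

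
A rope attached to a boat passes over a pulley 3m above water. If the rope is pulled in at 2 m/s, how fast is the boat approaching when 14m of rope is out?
28√187/187 ≈ 2.048 m/s

rope² = x² + 3²
x = √(14² - 3²) = √187
dx/dt = (rope/x) · d(rope)/dt = (14/√187) · (-2) = -28√187/187 m/s
The boat approaches at 28√187/187 ≈ 2.048 m/s.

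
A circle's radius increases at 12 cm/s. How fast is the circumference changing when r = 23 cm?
24π cm/s

C = 2πr
dC/dt = 2π · dr/dt = 2π · 12 = 24π cm/s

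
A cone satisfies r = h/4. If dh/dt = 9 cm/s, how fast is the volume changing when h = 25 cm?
5625π/16 cm³/s

V = (1/3)π(h/4)²h = πh³/48
dV/dt = πh²/16 · 9
At h = 25: dV/dt = 5625π/16 cm³/s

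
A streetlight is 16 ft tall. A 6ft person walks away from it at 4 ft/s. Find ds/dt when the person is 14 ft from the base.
12/5 ft/s

By similar triangles: 16/(x+s) = 6/s
Solving: s = 6x/10
ds/dt = 6/10 · dx/dt = 3/5 · 4 = 12/5 ft/s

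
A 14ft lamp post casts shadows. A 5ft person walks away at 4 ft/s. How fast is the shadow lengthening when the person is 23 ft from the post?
20/9 ft/s

By similar triangles: 14/(x+s) = 5/s
Solving: s = 5x/9
ds/dt = 5/9 · dx/dt = 5/9 · 4 = 20/9 ft/s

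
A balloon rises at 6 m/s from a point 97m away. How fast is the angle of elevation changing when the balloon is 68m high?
0.041474 rad/s

tan(θ) = y/97
sec²(θ) · dθ/dt = (1/97) · dy/dt
dθ/dt = cos²(θ)/97 · 6 = 97/(97² + 68²) · 6
dθ/dt = 0.041474 rad/s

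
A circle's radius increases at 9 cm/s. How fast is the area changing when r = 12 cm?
216π cm²/s

A = πr²
dA/dt = 2πr · dr/dt = 2π(12)(9) = 216π cm²/s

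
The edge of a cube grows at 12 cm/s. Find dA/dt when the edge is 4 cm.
576 cm²/s

A = 6s²
dA/dt = 12s · ds/dt = 12·4·12 = 576 cm²/s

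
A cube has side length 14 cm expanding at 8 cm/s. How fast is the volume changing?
4704 cm³/s

V = s³
dV/dt = 3s² · ds/dt = 3·14²·8 = 4704 cm³/s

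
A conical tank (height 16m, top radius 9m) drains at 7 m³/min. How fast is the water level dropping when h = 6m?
448/(729π) ≈ 0.1956 m/min

r/h = 9/16, so r = (9/16)h
V = (1/3)πr²h = (1/3)π((9/16)h)²h = (27/256)πh³
dV/dh = (81/256)πh²
dh/dt = (dV/dt)/(dV/dh) = -7/((81/256)π·6²) = -448/(729π) m/min
The level is dropping at 448/(729π) ≈ 0.1956 m/min.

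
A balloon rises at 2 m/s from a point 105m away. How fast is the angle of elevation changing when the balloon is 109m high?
0.009168 rad/s

tan(θ) = y/105
sec²(θ) · dθ/dt = (1/105) · dy/dt
dθ/dt = cos²(θ)/105 · 2 = 105/(105² + 109²) · 2
dθ/dt = 0.009168 rad/s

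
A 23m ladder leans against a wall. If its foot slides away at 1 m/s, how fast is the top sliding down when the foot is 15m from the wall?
15√19/76 ≈ 0.8603 m/s

x² + y² = 23²
2x·dx/dt + 2y·dy/dt = 0
dy/dt = -x/y · dx/dt = -15/(4√19) · 1 = -15√19/76 m/s
The top is descending at 15√19/76 ≈ 0.8603 m/s.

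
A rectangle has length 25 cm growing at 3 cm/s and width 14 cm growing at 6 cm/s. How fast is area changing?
192 cm²/s

A = lw
dA/dt = w·dl/dt + l·dw/dt = 14·3 + 25·6 = 192 cm²/s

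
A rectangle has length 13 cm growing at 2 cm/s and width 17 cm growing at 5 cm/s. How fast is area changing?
99 cm²/s

A = lw
dA/dt = w·dl/dt + l·dw/dt = 17·2 + 13·5 = 99 cm²/s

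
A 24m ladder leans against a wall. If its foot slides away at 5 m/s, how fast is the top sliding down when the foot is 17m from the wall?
85√287/287 ≈ 5.017 m/s

x² + y² = 24²
2x·dx/dt + 2y·dy/dt = 0
dy/dt = -x/y · dx/dt = -17/√287 · 5 = -85√287/287 m/s
The top is descending at 85√287/287 ≈ 5.017 m/s.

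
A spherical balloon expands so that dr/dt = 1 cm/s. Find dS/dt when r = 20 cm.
160π cm²/s

S = 4πr²
dS/dt = dS/dr · dr/dt = 8πr · 1
At r = 20: dS/dt = 160π cm²/s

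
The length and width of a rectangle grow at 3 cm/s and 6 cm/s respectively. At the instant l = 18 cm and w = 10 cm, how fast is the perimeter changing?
18 cm/s

P = 2(l + w)
dP/dt = 2(dl/dt + dw/dt) = 2(3 + 6) = 18 cm/s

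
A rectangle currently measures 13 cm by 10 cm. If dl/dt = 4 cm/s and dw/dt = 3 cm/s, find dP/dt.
14 cm/s

P = 2(l + w)
dP/dt = 2(dl/dt + dw/dt) = 2(4 + 3) = 14 cm/s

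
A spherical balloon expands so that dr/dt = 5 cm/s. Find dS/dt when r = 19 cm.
760π cm²/s

S = 4πr²
dS/dt = dS/dr · dr/dt = 8πr · 5
At r = 19: dS/dt = 760π cm²/s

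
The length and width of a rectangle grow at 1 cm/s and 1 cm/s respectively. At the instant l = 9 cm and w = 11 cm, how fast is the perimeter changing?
4 cm/s

P = 2(l + w)
dP/dt = 2(dl/dt + dw/dt) = 2(1 + 1) = 4 cm/s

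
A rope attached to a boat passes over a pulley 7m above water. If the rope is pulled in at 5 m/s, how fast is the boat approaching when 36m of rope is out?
180√1247/1247 ≈ 5.097 m/s

rope² = x² + 7²
x = √(36² - 7²) = √1247
dx/dt = (rope/x) · d(rope)/dt = (36/√1247) · (-5) = -180√1247/1247 m/s
The boat approaches at 180√1247/1247 ≈ 5.097 m/s.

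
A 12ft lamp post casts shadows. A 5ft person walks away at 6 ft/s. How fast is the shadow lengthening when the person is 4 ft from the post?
30/7 ft/s

By similar triangles: 12/(x+s) = 5/s
Solving: s = 5x/7
ds/dt = 5/7 · dx/dt = 5/7 · 6 = 30/7 ft/s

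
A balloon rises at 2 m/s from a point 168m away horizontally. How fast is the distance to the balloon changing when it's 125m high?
250√43849/43849 ≈ 1.194 m/s

z² = 168² + y²
z = √(168² + 125²) = √43849
dz/dt = y/z · dy/dt = 125/√43849 · 2 = 250√43849/43849 ≈ 1.194 m/s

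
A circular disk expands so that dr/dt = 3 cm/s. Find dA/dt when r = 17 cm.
102π cm²/s

A = πr²
dA/dt = 2πr · dr/dt = 2π(17)(3) = 102π cm²/s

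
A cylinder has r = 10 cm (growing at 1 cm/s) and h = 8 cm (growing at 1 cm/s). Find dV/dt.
260π cm³/s

V = πr²h
dV/dt = 2πrh·dr/dt + πr²·dh/dt
= 2π(10)(8)(1) + π(10)²(1)
= 260π cm³/s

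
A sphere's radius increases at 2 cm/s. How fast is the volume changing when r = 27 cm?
5832π cm³/s

V = (4/3)πr³
dV/dt = dV/dr · dr/dt = 4πr² · 2
At r = 27: dV/dt = 5832π cm³/s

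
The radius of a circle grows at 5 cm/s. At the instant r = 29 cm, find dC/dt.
10π cm/s

C = 2πr
dC/dt = 2π · dr/dt = 2π · 5 = 10π cm/s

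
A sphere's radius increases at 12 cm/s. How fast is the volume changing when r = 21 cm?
21168π cm³/s

V = (4/3)πr³
dV/dt = dV/dr · dr/dt = 4πr² · 12
At r = 21: dV/dt = 21168π cm³/s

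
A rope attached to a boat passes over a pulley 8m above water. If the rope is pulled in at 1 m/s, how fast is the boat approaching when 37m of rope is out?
37√145/435 ≈ 1.024 m/s

rope² = x² + 8²
x = √(37² - 8²) = 3√145
dx/dt = (rope/x) · d(rope)/dt = (37/(3√145)) · (-1) = -37√145/435 m/s
The boat approaches at 37√145/435 ≈ 1.024 m/s.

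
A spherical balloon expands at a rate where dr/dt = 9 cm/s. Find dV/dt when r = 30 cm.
32400π cm³/s

V = (4/3)πr³
dV/dt = dV/dr · dr/dt = 4πr² · 9
At r = 30: dV/dt = 32400π cm³/s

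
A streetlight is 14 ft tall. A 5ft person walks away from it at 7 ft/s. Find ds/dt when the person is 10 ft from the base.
35/9 ft/s

By similar triangles: 14/(x+s) = 5/s
Solving: s = 5x/9
ds/dt = 5/9 · dx/dt = 5/9 · 7 = 35/9 ft/s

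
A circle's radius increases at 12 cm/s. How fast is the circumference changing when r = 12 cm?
24π cm/s

C = 2πr
dC/dt = 2π · dr/dt = 2π · 12 = 24π cm/s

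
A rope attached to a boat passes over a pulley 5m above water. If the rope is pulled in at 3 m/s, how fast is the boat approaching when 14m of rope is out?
14√19/19 ≈ 3.212 m/s

rope² = x² + 5²
x = √(14² - 5²) = 3√19
dx/dt = (rope/x) · d(rope)/dt = (14/(3√19)) · (-3) = -14√19/19 m/s
The boat approaches at 14√19/19 ≈ 3.212 m/s.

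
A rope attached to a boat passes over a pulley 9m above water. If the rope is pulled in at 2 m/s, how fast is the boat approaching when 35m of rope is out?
35√286/286 ≈ 2.07 m/s

rope² = x² + 9²
x = √(35² - 9²) = 2√286
dx/dt = (rope/x) · d(rope)/dt = (35/(2√286)) · (-2) = -35√286/286 m/s
The boat approaches at 35√286/286 ≈ 2.07 m/s.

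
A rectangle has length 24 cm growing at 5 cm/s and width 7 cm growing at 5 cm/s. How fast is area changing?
155 cm²/s

A = lw
dA/dt = w·dl/dt + l·dw/dt = 7·5 + 24·5 = 155 cm²/s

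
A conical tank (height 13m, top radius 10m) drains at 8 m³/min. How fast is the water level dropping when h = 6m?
169/(450π) ≈ 0.1195 m/min

r/h = 10/13, so r = (10/13)h
V = (1/3)πr²h = (1/3)π((10/13)h)²h = (100/507)πh³
dV/dh = (100/169)πh²
dh/dt = (dV/dt)/(dV/dh) = -8/((100/169)π·6²) = -169/(450π) m/min
The level is dropping at 169/(450π) ≈ 0.1195 m/min.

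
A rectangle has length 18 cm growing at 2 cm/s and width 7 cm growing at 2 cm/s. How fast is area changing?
50 cm²/s

A = lw
dA/dt = w·dl/dt + l·dw/dt = 7·2 + 18·2 = 50 cm²/s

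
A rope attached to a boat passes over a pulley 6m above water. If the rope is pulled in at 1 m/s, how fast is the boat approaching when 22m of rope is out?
11√7/28 ≈ 1.039 m/s

rope² = x² + 6²
x = √(22² - 6²) = 8√7
dx/dt = (rope/x) · d(rope)/dt = (22/(8√7)) · (-1) = -11√7/28 m/s
The boat approaches at 11√7/28 ≈ 1.039 m/s.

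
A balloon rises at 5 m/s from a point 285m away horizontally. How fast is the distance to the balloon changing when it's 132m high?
220√10961/10961 ≈ 2.101 m/s

z² = 285² + y²
z = √(285² + 132²) = 3√10961
dz/dt = y/z · dy/dt = 132/(3√10961) · 5 = 220√10961/10961 ≈ 2.101 m/s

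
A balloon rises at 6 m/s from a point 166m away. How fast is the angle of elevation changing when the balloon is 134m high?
0.021884 rad/s

tan(θ) = y/166
sec²(θ) · dθ/dt = (1/166) · dy/dt
dθ/dt = cos²(θ)/166 · 6 = 166/(166² + 134²) · 6
dθ/dt = 0.021884 rad/s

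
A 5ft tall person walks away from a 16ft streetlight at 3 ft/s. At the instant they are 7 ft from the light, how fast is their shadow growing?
15/11 ft/s

By similar triangles: 16/(x+s) = 5/s
Solving: s = 5x/11
ds/dt = 5/11 · dx/dt = 5/11 · 3 = 15/11 ft/s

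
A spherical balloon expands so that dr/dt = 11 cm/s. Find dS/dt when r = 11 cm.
968π cm²/s

S = 4πr²
dS/dt = dS/dr · dr/dt = 8πr · 11
At r = 11: dS/dt = 968π cm²/s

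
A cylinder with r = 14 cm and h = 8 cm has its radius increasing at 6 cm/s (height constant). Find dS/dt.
432π cm²/s

S = 2πrh + 2πr² (lateral + bases)
dS/dt = (2πh + 4πr)·dr/dt = (2π·8 + 4π·14)·6
= 432π cm²/s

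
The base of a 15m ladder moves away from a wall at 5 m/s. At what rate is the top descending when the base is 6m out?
10√21/21 ≈ 2.182 m/s

x² + y² = 15²
2x·dx/dt + 2y·dy/dt = 0
dy/dt = -x/y · dx/dt = -6/(3√21) · 5 = -10√21/21 m/s
The top is descending at 10√21/21 ≈ 2.182 m/s.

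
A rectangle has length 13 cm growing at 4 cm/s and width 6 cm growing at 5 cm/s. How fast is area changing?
89 cm²/s

A = lw
dA/dt = w·dl/dt + l·dw/dt = 6·4 + 13·5 = 89 cm²/s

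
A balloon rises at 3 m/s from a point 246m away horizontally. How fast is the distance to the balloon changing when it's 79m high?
237√66757/66757 ≈ 0.9173 m/s

z² = 246² + y²
z = √(246² + 79²) = √66757
dz/dt = y/z · dy/dt = 79/√66757 · 3 = 237√66757/66757 ≈ 0.9173 m/s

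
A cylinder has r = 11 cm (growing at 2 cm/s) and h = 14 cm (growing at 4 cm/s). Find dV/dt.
1100π cm³/s

V = πr²h
dV/dt = 2πrh·dr/dt + πr²·dh/dt
= 2π(11)(14)(2) + π(11)²(4)
= 1100π cm³/s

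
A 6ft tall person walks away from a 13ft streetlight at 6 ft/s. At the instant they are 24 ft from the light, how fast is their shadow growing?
36/7 ft/s

By similar triangles: 13/(x+s) = 6/s
Solving: s = 6x/7
ds/dt = 6/7 · dx/dt = 6/7 · 6 = 36/7 ft/s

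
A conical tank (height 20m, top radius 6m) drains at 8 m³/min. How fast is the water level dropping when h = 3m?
800/(81π) ≈ 3.144 m/min

r/h = 6/20, so r = (3/10)h
V = (1/3)πr²h = (1/3)π((3/10)h)²h = (3/100)πh³
dV/dh = (9/100)πh²
dh/dt = (dV/dt)/(dV/dh) = -8/((9/100)π·3²) = -800/(81π) m/min
The level is dropping at 800/(81π) ≈ 3.144 m/min.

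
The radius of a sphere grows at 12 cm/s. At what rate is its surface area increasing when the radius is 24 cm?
2304π cm²/s

S = 4πr²
dS/dt = dS/dr · dr/dt = 8πr · 12
At r = 24: dS/dt = 2304π cm²/s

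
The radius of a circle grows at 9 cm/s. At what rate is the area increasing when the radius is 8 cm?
144π cm²/s

A = πr²
dA/dt = 2πr · dr/dt = 2π(8)(9) = 144π cm²/s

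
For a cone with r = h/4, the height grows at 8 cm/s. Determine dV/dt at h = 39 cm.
1521π/2 cm³/s

V = (1/3)π(h/4)²h = πh³/48
dV/dt = πh²/16 · 8
At h = 39: dV/dt = 1521π/2 cm³/s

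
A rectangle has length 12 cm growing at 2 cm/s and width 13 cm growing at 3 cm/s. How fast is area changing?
62 cm²/s

A = lw
dA/dt = w·dl/dt + l·dw/dt = 13·2 + 12·3 = 62 cm²/s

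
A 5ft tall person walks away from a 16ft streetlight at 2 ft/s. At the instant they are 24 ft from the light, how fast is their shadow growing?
10/11 ft/s

By similar triangles: 16/(x+s) = 5/s
Solving: s = 5x/11
ds/dt = 5/11 · dx/dt = 5/11 · 2 = 10/11 ft/s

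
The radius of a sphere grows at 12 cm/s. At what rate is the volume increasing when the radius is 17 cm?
13872π cm³/s

V = (4/3)πr³
dV/dt = dV/dr · dr/dt = 4πr² · 12
At r = 17: dV/dt = 13872π cm³/s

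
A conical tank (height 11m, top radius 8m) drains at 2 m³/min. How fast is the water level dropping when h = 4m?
121/(512π) ≈ 0.07523 m/min

r/h = 8/11, so r = (8/11)h
V = (1/3)πr²h = (1/3)π((8/11)h)²h = (64/363)πh³
dV/dh = (64/121)πh²
dh/dt = (dV/dt)/(dV/dh) = -2/((64/121)π·4²) = -121/(512π) m/min
The level is dropping at 121/(512π) ≈ 0.07523 m/min.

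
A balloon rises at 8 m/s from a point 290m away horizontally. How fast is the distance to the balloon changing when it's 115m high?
184√3893/3893 ≈ 2.949 m/s

z² = 290² + y²
z = √(290² + 115²) = 5√3893
dz/dt = y/z · dy/dt = 115/(5√3893) · 8 = 184√3893/3893 ≈ 2.949 m/s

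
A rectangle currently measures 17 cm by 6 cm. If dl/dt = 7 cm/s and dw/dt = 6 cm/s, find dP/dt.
26 cm/s

P = 2(l + w)
dP/dt = 2(dl/dt + dw/dt) = 2(7 + 6) = 26 cm/s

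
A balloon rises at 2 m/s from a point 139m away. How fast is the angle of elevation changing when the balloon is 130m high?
0.007675 rad/s

tan(θ) = y/139
sec²(θ) · dθ/dt = (1/139) · dy/dt
dθ/dt = cos²(θ)/139 · 2 = 139/(139² + 130²) · 2
dθ/dt = 0.007675 rad/s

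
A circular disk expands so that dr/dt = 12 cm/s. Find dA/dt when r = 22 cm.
528π cm²/s

A = πr²
dA/dt = 2πr · dr/dt = 2π(22)(12) = 528π cm²/s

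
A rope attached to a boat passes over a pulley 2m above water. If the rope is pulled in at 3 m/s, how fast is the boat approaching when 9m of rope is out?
27√77/77 ≈ 3.077 m/s

rope² = x² + 2²
x = √(9² - 2²) = √77
dx/dt = (rope/x) · d(rope)/dt = (9/√77) · (-3) = -27√77/77 m/s
The boat approaches at 27√77/77 ≈ 3.077 m/s.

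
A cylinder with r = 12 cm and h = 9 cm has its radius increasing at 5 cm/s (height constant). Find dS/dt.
330π cm²/s

S = 2πrh + 2πr² (lateral + bases)
dS/dt = (2πh + 4πr)·dr/dt = (2π·9 + 4π·12)·5
= 330π cm²/s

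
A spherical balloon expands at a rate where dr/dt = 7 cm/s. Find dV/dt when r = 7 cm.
1372π cm³/s

V = (4/3)πr³
dV/dt = dV/dr · dr/dt = 4πr² · 7
At r = 7: dV/dt = 1372π cm³/s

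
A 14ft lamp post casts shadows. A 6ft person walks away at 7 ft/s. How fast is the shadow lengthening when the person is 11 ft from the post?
21/4 ft/s

By similar triangles: 14/(x+s) = 6/s
Solving: s = 6x/8
ds/dt = 6/8 · dx/dt = 3/4 · 7 = 21/4 ft/s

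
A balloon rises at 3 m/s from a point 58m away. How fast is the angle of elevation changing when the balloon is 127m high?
0.008926 rad/s

tan(θ) = y/58
sec²(θ) · dθ/dt = (1/58) · dy/dt
dθ/dt = cos²(θ)/58 · 3 = 58/(58² + 127²) · 3
dθ/dt = 0.008926 rad/s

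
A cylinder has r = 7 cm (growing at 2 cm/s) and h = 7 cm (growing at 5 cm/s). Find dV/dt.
441π cm³/s

V = πr²h
dV/dt = 2πrh·dr/dt + πr²·dh/dt
= 2π(7)(7)(2) + π(7)²(5)
= 441π cm³/s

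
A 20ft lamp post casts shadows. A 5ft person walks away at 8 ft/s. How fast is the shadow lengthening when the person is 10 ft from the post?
8/3 ft/s

By similar triangles: 20/(x+s) = 5/s
Solving: s = 5x/15
ds/dt = 5/15 · dx/dt = 1/3 · 8 = 8/3 ft/s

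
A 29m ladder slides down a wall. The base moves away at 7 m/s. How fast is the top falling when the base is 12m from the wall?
84√697/697 ≈ 3.182 m/s

x² + y² = 29²
2x·dx/dt + 2y·dy/dt = 0
dy/dt = -x/y · dx/dt = -12/√697 · 7 = -84√697/697 m/s
The top is descending at 84√697/697 ≈ 3.182 m/s.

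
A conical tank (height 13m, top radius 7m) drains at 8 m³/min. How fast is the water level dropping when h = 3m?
1352/(441π) ≈ 0.9759 m/min

r/h = 7/13, so r = (7/13)h
V = (1/3)πr²h = (1/3)π((7/13)h)²h = (49/507)πh³
dV/dh = (49/169)πh²
dh/dt = (dV/dt)/(dV/dh) = -8/((49/169)π·3²) = -1352/(441π) m/min
The level is dropping at 1352/(441π) ≈ 0.9759 m/min.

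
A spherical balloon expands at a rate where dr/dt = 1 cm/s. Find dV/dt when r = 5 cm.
100π cm³/s

V = (4/3)πr³
dV/dt = dV/dr · dr/dt = 4πr² · 1
At r = 5: dV/dt = 100π cm³/s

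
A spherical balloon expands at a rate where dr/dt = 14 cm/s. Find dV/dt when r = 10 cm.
5600π cm³/s

V = (4/3)πr³
dV/dt = dV/dr · dr/dt = 4πr² · 14
At r = 10: dV/dt = 5600π cm³/s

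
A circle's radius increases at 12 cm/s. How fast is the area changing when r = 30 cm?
720π cm²/s

A = πr²
dA/dt = 2πr · dr/dt = 2π(30)(12) = 720π cm²/s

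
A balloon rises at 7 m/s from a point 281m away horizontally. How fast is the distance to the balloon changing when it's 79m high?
553√85202/85202 ≈ 1.895 m/s

z² = 281² + y²
z = √(281² + 79²) = √85202
dz/dt = y/z · dy/dt = 79/√85202 · 7 = 553√85202/85202 ≈ 1.895 m/s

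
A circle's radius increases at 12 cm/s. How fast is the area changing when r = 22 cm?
528π cm²/s

A = πr²
dA/dt = 2πr · dr/dt = 2π(22)(12) = 528π cm²/s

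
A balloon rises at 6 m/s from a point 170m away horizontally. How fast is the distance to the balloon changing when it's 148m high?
444√12701/12701 ≈ 3.94 m/s

z² = 170² + y²
z = √(170² + 148²) = 2√12701
dz/dt = y/z · dy/dt = 148/(2√12701) · 6 = 444√12701/12701 ≈ 3.94 m/s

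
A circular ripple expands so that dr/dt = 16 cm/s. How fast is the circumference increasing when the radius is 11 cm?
32π cm/s

C = 2πr
dC/dt = 2π · dr/dt = 2π · 16 = 32π cm/s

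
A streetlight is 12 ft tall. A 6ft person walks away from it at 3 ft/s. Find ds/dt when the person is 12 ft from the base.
3 ft/s

By similar triangles: 12/(x+s) = 6/s
Solving: s = 6x/6
ds/dt = 6/6 · dx/dt = 1 · 3 = 3 ft/s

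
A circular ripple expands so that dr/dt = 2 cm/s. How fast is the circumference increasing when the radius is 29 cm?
4π cm/s

C = 2πr
dC/dt = 2π · dr/dt = 2π · 2 = 4π cm/s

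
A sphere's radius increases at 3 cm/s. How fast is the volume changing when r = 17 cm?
3468π cm³/s

V = (4/3)πr³
dV/dt = dV/dr · dr/dt = 4πr² · 3
At r = 17: dV/dt = 3468π cm³/s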